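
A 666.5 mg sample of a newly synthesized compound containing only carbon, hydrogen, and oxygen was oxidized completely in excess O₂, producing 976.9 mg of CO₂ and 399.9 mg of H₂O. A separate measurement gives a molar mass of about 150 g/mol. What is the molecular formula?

C5H10O5

mol C = 0.9769 g CO₂ ÷ 44.009 g/mol = 0.022198 mol
mol H = 2 × 0.3999 g H₂O ÷ 18.015 g/mol = 0.044396 mol
mass O = 0.6665 − (0.26662 + 0.044752) = 0.35513 g → mol O = 0.35513 ÷ 15.999 = 0.022197 mol
Divide by the smallest (0.022197 mol): C 1.000, H 2.000, O 1.000
Empirical formula: CH2O
Empirical-formula mass = 30.03 g/mol; 150 ÷ 30.03 ≈ 5, so the molecular formula is C5H10O5.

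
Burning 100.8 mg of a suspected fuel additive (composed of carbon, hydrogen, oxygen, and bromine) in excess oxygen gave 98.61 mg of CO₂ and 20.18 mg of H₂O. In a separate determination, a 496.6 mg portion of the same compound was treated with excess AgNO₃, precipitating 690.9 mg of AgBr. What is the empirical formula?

C3H3BrO

mol C = 0.09861 g CO₂ ÷ 44.009 g/mol = 0.0022407 mol
mol H = 2 × 0.02018 g H₂O ÷ 18.015 g/mol = 0.0022404 mol
From the AgBr data: mol Br per gram of compound = (0.6909 ÷ 187.772) ÷ 0.4966 = 0.0074093 mol/g, so in the 0.1008 g combustion sample mol Br = 0.00074686 mol
mass O = 0.1008 − (0.026913 + 0.0022583 + 0.059677) = 0.011952 g → mol O = 0.011952 ÷ 15.999 = 0.00074705 mol
Divide by the smallest (0.00074686 mol): C 3.000, H 3.000, Br 1.000, O 1.000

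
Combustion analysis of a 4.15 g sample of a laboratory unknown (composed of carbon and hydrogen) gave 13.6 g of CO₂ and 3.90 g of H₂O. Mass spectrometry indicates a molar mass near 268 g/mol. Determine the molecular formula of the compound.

C20H28

mol C = 13.6 g CO₂ ÷ 44.009 g/mol = 0.3090 mol
mol H = 2 × 3.90 g H₂O ÷ 18.015 g/mol = 0.4330 mol
Divide by the smallest (0.3090 mol): C 1.000, H 1.401
Multiplying each by 5 gives whole numbers: C 5.00, H 7.01
Empirical formula: C5H7
Empirical-formula mass = 67.11 g/mol; 268 ÷ 67.11 ≈ 4, so the molecular formula is C20H28.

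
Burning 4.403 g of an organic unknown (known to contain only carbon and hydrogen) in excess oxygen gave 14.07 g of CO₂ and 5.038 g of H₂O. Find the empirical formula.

mol C = 14.07 g CO₂ ÷ 44.009 g/mol = 0.31971 mol
mol H = 2 × 5.038 g H₂O ÷ 18.015 g/mol = 0.55931 mol
Divide by the smallest (0.31971 mol): C 1.000, H 1.749
Multiplying each by 4 gives whole numbers: C 4.00, H 7.00

C4H7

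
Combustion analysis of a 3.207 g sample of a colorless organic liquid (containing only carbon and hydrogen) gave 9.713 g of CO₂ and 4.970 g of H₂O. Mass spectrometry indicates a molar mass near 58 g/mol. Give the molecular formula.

mol C = 9.713 g CO₂ ÷ 44.009 g/mol = 0.22070 mol
mol H = 2 × 4.970 g H₂O ÷ 18.015 g/mol = 0.55176 mol
Divide by the smallest (0.22070 mol): C 1.000, H 2.500
Multiplying each by 2 gives whole numbers: C 2.00, H 5.00
Empirical formula: C2H5
Empirical-formula mass = 29.06 g/mol; 58 ÷ 29.06 ≈ 2, so the molecular formula is C4H10.

C4H10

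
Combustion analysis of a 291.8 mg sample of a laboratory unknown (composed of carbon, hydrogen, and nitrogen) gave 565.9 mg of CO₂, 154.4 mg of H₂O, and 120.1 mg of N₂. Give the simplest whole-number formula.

mol C = 0.5659 g CO₂ ÷ 44.009 g/mol = 0.012859 mol
mol H = 2 × 0.1544 g H₂O ÷ 18.015 g/mol = 0.017141 mol
mol N = 2 × 0.1201 g N₂ ÷ 28.014 g/mol = 0.0085743 mol
Divide by the smallest (0.0085743 mol): C 1.500, H 1.999, N 1.000
Multiplying each by 2 gives whole numbers: C 3.00, H 4.00, N 2.00

C3H4N2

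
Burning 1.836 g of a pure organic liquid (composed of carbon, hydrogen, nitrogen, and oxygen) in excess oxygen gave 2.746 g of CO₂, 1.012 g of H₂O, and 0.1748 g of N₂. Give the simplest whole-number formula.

C5H9NO4

mol C = 2.746 g CO₂ ÷ 44.009 g/mol = 0.062396 mol
mol H = 2 × 1.012 g H₂O ÷ 18.015 g/mol = 0.11235 mol
mol N = 2 × 0.1748 g N₂ ÷ 28.014 g/mol = 0.012479 mol
mass O = 1.836 − (0.74944 + 0.11325 + 0.17480) = 0.79851 g → mol O = 0.79851 ÷ 15.999 = 0.049910 mol
Divide by the smallest (0.012479 mol): C 5.000, H 9.003, N 1.000, O 3.999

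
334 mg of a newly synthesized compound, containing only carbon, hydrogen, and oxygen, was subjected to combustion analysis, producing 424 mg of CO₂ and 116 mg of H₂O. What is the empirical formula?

C3H4O4

mol C = 0.424 g CO₂ ÷ 44.009 g/mol = 0.009634 mol
mol H = 2 × 0.116 g H₂O ÷ 18.015 g/mol = 0.01288 mol
mass O = 0.334 − (0.1157 + 0.01298) = 0.2053 g → mol O = 0.2053 ÷ 15.999 = 0.01283 mol
Divide by the smallest (0.009634 mol): C 1.000, H 1.337, O 1.332
Multiplying each by 3 gives whole numbers: C 3.00, H 4.01, O 4.00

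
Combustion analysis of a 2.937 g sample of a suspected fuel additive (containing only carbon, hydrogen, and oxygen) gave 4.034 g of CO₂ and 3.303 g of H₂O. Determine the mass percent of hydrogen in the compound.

mol C = 4.034 g CO₂ ÷ 44.009 g/mol = 0.091663 mol
mol H = 2 × 3.303 g H₂O ÷ 18.015 g/mol = 0.36669 mol
mass O = 2.937 − (1.1010 + 0.36963) = 1.4664 g → mol O = 1.4664 ÷ 15.999 = 0.091656 mol
mass % H = 0.36963 g ÷ 2.937 g × 100%

12.59%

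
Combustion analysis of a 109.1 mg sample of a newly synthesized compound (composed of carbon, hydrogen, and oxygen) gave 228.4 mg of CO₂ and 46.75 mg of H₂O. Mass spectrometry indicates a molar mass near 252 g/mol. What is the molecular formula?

C12H12O6

mol C = 0.2284 g CO₂ ÷ 44.009 g/mol = 0.0051898 mol
mol H = 2 × 0.04675 g H₂O ÷ 18.015 g/mol = 0.0051901 mol
mass O = 0.1091 − (0.062335 + 0.0052316) = 0.041533 g → mol O = 0.041533 ÷ 15.999 = 0.0025960 mol
Divide by the smallest (0.0025960 mol): C 1.999, H 1.999, O 1.000
Empirical formula: C2H2O
Empirical-formula mass = 42.04 g/mol; 252 ÷ 42.04 ≈ 6, so the molecular formula is C12H12O6.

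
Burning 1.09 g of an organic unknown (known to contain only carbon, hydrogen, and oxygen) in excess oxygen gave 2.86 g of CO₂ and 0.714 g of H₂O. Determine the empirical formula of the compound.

C9H11O2

mol C = 2.86 g CO₂ ÷ 44.009 g/mol = 0.06499 mol
mol H = 2 × 0.714 g H₂O ÷ 18.015 g/mol = 0.07927 mol
mass O = 1.09 − (0.7806 + 0.07990) = 0.2295 g → mol O = 0.2295 ÷ 15.999 = 0.01435 mol
Divide by the smallest (0.01435 mol): C 4.530, H 5.525, O 1.000
Multiplying each by 2 gives whole numbers: C 9.06, H 11.05, O 2.00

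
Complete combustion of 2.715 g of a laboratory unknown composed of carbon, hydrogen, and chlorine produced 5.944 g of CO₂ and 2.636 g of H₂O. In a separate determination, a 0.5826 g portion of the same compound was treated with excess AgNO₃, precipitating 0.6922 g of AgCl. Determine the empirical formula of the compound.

C6H13Cl

mol C = 5.944 g CO₂ ÷ 44.009 g/mol = 0.13506 mol
mol H = 2 × 2.636 g H₂O ÷ 18.015 g/mol = 0.29265 mol
From the AgCl data: mol Cl per gram of compound = (0.6922 ÷ 143.318) ÷ 0.5826 = 0.0082901 mol/g, so in the 2.715 g combustion sample mol Cl = 0.022508 mol
Divide by the smallest (0.022508 mol): C 6.001, H 13.002, Cl 1.000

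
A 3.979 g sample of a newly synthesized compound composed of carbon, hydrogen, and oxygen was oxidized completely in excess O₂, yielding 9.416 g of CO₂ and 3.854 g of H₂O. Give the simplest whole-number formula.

C7H14O2

mol C = 9.416 g CO₂ ÷ 44.009 g/mol = 0.21396 mol
mol H = 2 × 3.854 g H₂O ÷ 18.015 g/mol = 0.42787 mol
mass O = 3.979 − (2.5698 + 0.43129) = 0.97788 g → mol O = 0.97788 ÷ 15.999 = 0.061122 mol
Divide by the smallest (0.061122 mol): C 3.501, H 7.000, O 1.000
Multiplying each by 2 gives whole numbers: C 7.00, H 14.00, O 2.00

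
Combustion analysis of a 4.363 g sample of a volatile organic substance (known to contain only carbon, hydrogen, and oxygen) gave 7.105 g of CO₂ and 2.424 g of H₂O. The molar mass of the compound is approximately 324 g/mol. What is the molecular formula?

mol C = 7.105 g CO₂ ÷ 44.009 g/mol = 0.16144 mol
mol H = 2 × 2.424 g H₂O ÷ 18.015 g/mol = 0.26911 mol
mass O = 4.363 − (1.9391 + 0.27126) = 2.1526 g → mol O = 2.1526 ÷ 15.999 = 0.13455 mol
Divide by the smallest (0.13455 mol): C 1.200, H 2.000, O 1.000
Multiplying each by 5 gives whole numbers: C 6.00, H 10.00, O 5.00
Empirical formula: C6H10O5
Empirical-formula mass = 162.14 g/mol; 324 ÷ 162.14 ≈ 2, so the molecular formula is C12H20O10.

C12H20O10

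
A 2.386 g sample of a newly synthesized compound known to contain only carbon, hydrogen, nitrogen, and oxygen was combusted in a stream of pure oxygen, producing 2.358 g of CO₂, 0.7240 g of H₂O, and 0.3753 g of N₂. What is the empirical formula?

C2H3NO3

mol C = 2.358 g CO₂ ÷ 44.009 g/mol = 0.053580 mol
mol H = 2 × 0.7240 g H₂O ÷ 18.015 g/mol = 0.080377 mol
mol N = 2 × 0.3753 g N₂ ÷ 28.014 g/mol = 0.026794 mol
mass O = 2.386 − (0.64355 + 0.081020 + 0.37530) = 1.2861 g → mol O = 1.2861 ÷ 15.999 = 0.080388 mol
Divide by the smallest (0.026794 mol): C 2.000, H 3.000, N 1.000, O 3.000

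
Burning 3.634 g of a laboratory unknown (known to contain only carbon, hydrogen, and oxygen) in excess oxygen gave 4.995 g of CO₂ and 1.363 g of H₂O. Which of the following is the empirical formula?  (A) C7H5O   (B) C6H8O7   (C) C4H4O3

mol C = 4.995 g CO₂ ÷ 44.009 g/mol = 0.11350 mol
mol H = 2 × 1.363 g H₂O ÷ 18.015 g/mol = 0.15132 mol
mass O = 3.634 − (1.3632 + 0.15253) = 2.1182 g → mol O = 2.1182 ÷ 15.999 = 0.13240 mol
Divide by the smallest (0.11350 mol): C 1.000, H 1.333, O 1.167
Multiplying each by 6 gives whole numbers: C 6.00, H 8.00, O 7.00

(B) C6H8O7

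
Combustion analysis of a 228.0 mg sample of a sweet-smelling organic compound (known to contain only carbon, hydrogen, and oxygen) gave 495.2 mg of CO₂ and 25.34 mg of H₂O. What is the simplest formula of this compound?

mol C = 0.4952 g CO₂ ÷ 44.009 g/mol = 0.011252 mol
mol H = 2 × 0.02534 g H₂O ÷ 18.015 g/mol = 0.0028132 mol
mass O = 0.2280 − (0.13515 + 0.0028357) = 0.090014 g → mol O = 0.090014 ÷ 15.999 = 0.0056262 mol
Divide by the smallest (0.0028132 mol): C 4.000, H 1.000, O 2.000

C4HO2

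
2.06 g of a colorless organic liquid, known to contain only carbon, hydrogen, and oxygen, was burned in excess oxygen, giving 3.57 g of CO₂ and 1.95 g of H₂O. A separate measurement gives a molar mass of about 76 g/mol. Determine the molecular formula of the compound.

C3H8O2

mol C = 3.57 g CO₂ ÷ 44.009 g/mol = 0.08112 mol
mol H = 2 × 1.95 g H₂O ÷ 18.015 g/mol = 0.2165 mol
mass O = 2.06 − (0.9743 + 0.2182) = 0.8675 g → mol O = 0.8675 ÷ 15.999 = 0.05422 mol
Divide by the smallest (0.05422 mol): C 1.496, H 3.993, O 1.000
Multiplying each by 2 gives whole numbers: C 2.99, H 7.99, O 2.00
Empirical formula: C3H8O2
Empirical-formula mass = 76.09 g/mol; 76 ÷ 76.09 ≈ 1, so the molecular formula is C3H8O2.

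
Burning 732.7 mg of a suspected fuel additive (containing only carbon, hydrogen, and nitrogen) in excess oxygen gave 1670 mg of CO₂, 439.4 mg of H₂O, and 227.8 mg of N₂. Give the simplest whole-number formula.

C7H9N3

mol C = 1.670 g CO₂ ÷ 44.009 g/mol = 0.037947 mol
mol H = 2 × 0.4394 g H₂O ÷ 18.015 g/mol = 0.048782 mol
mol N = 2 × 0.2278 g N₂ ÷ 28.014 g/mol = 0.016263 mol
Divide by the smallest (0.016263 mol): C 2.333, H 2.999, N 1.000
Multiplying each by 3 gives whole numbers: C 7.00, H 9.00, N 3.00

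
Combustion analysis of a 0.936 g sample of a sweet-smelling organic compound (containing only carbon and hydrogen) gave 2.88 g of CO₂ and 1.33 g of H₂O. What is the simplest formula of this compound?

C4H9

mol C = 2.88 g CO₂ ÷ 44.009 g/mol = 0.06544 mol
mol H = 2 × 1.33 g H₂O ÷ 18.015 g/mol = 0.1477 mol
Divide by the smallest (0.06544 mol): C 1.000, H 2.256
Multiplying each by 4 gives whole numbers: C 4.00, H 9.03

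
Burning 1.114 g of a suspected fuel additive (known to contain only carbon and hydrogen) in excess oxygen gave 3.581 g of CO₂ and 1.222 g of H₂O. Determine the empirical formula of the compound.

mol C = 3.581 g CO₂ ÷ 44.009 g/mol = 0.081370 mol
mol H = 2 × 1.222 g H₂O ÷ 18.015 g/mol = 0.13566 mol
Divide by the smallest (0.081370 mol): C 1.000, H 1.667
Multiplying each by 3 gives whole numbers: C 3.00, H 5.00

C3H5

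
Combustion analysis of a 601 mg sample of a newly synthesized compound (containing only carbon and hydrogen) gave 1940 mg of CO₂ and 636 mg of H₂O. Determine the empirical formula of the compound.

C5H8

mol C = 1.94 g CO₂ ÷ 44.009 g/mol = 0.04408 mol
mol H = 2 × 0.636 g H₂O ÷ 18.015 g/mol = 0.07061 mol
Divide by the smallest (0.04408 mol): C 1.000, H 1.602
Multiplying each by 5 gives whole numbers: C 5.00, H 8.01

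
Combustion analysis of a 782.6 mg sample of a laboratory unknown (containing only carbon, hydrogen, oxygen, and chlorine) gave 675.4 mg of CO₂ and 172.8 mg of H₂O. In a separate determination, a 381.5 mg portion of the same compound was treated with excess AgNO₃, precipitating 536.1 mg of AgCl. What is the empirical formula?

C4H5Cl2O5

mol C = 0.6754 g CO₂ ÷ 44.009 g/mol = 0.015347 mol
mol H = 2 × 0.1728 g H₂O ÷ 18.015 g/mol = 0.019184 mol
From the AgCl data: mol Cl per gram of compound = (0.5361 ÷ 143.318) ÷ 0.3815 = 0.0098051 mol/g, so in the 0.7826 g combustion sample mol Cl = 0.0076734 mol
mass O = 0.7826 − (0.18433 + 0.019337 + 0.27202) = 0.30691 g → mol O = 0.30691 ÷ 15.999 = 0.019183 mol
Divide by the smallest (0.0076734 mol): C 2.000, H 2.500, Cl 1.000, O 2.500
Multiplying each by 2 gives whole numbers: C 4.00, H 5.00, Cl 2.00, O 5.00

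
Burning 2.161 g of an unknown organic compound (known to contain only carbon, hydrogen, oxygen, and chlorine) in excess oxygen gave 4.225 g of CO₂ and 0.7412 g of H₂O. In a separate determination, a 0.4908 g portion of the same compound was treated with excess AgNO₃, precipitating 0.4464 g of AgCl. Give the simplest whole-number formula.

C7H6ClO2

mol C = 4.225 g CO₂ ÷ 44.009 g/mol = 0.096003 mol
mol H = 2 × 0.7412 g H₂O ÷ 18.015 g/mol = 0.082287 mol
From the AgCl data: mol Cl per gram of compound = (0.4464 ÷ 143.318) ÷ 0.4908 = 0.0063463 mol/g, so in the 2.161 g combustion sample mol Cl = 0.013714 mol
mass O = 2.161 − (1.1531 + 0.082945 + 0.48617) = 0.43879 g → mol O = 0.43879 ÷ 15.999 = 0.027426 mol
Divide by the smallest (0.013714 mol): C 7.000, H 6.000, Cl 1.000, O 2.000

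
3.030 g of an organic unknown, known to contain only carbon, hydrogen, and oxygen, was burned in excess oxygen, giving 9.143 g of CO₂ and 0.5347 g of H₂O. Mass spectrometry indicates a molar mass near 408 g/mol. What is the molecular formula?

C28H8O4

mol C = 9.143 g CO₂ ÷ 44.009 g/mol = 0.20775 mol
mol H = 2 × 0.5347 g H₂O ÷ 18.015 g/mol = 0.059362 mol
mass O = 3.030 − (2.4953 + 0.059837) = 0.47484 g → mol O = 0.47484 ÷ 15.999 = 0.029680 mol
Divide by the smallest (0.029680 mol): C 7.000, H 2.000, O 1.000
Empirical formula: C7H2O
Empirical-formula mass = 102.09 g/mol; 408 ÷ 102.09 ≈ 4, so the molecular formula is C28H8O4.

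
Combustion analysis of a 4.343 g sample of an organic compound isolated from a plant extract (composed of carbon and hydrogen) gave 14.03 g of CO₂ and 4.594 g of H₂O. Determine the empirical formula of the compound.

C5H8

mol C = 14.03 g CO₂ ÷ 44.009 g/mol = 0.31880 mol
mol H = 2 × 4.594 g H₂O ÷ 18.015 g/mol = 0.51002 mol
Divide by the smallest (0.31880 mol): C 1.000, H 1.600
Multiplying each by 5 gives whole numbers: C 5.00, H 8.00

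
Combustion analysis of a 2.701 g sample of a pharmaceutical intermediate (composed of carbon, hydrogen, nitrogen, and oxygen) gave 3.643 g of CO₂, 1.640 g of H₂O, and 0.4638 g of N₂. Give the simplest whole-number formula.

C5H11N2O4

mol C = 3.643 g CO₂ ÷ 44.009 g/mol = 0.082779 mol
mol H = 2 × 1.640 g H₂O ÷ 18.015 g/mol = 0.18207 mol
mol N = 2 × 0.4638 g N₂ ÷ 28.014 g/mol = 0.033112 mol
mass O = 2.701 − (0.99425 + 0.18353 + 0.46380) = 1.0594 g → mol O = 1.0594 ÷ 15.999 = 0.066218 mol
Divide by the smallest (0.033112 mol): C 2.500, H 5.499, N 1.000, O 2.000
Multiplying each by 2 gives whole numbers: C 5.00, H 11.00, N 2.00, O 4.00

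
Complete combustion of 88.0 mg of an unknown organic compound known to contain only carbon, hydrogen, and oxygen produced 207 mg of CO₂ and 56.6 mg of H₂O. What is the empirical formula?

mol C = 0.207 g CO₂ ÷ 44.009 g/mol = 0.004704 mol
mol H = 2 × 0.0566 g H₂O ÷ 18.015 g/mol = 0.006284 mol
mass O = 0.0880 − (0.05649 + 0.006334) = 0.02517 g → mol O = 0.02517 ÷ 15.999 = 0.001573 mol
Divide by the smallest (0.001573 mol): C 2.990, H 3.994, O 1.000

C3H4O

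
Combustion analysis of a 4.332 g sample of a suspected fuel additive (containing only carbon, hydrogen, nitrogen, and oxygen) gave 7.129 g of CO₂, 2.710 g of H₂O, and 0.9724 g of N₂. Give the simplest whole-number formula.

C7H13N3O3

mol C = 7.129 g CO₂ ÷ 44.009 g/mol = 0.16199 mol
mol H = 2 × 2.710 g H₂O ÷ 18.015 g/mol = 0.30086 mol
mol N = 2 × 0.9724 g N₂ ÷ 28.014 g/mol = 0.069422 mol
mass O = 4.332 − (1.9457 + 0.30327 + 0.97240) = 1.1107 g → mol O = 1.1107 ÷ 15.999 = 0.069422 mol
Divide by the smallest (0.069422 mol): C 2.333, H 4.334, N 1.000, O 1.000
Multiplying each by 3 gives whole numbers: C 7.00, H 13.00, N 3.00, O 3.00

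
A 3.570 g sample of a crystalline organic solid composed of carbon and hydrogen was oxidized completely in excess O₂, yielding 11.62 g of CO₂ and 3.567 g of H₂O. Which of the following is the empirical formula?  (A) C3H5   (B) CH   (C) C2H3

mol C = 11.62 g CO₂ ÷ 44.009 g/mol = 0.26404 mol
mol H = 2 × 3.567 g H₂O ÷ 18.015 g/mol = 0.39600 mol
Divide by the smallest (0.26404 mol): C 1.000, H 1.500
Multiplying each by 2 gives whole numbers: C 2.00, H 3.00

(C) C2H3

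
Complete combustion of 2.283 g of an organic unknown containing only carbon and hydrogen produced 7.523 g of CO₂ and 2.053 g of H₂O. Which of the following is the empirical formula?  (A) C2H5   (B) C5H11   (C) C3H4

mol C = 7.523 g CO₂ ÷ 44.009 g/mol = 0.17094 mol
mol H = 2 × 2.053 g H₂O ÷ 18.015 g/mol = 0.22792 mol
Divide by the smallest (0.17094 mol): C 1.000, H 1.333
Multiplying each by 3 gives whole numbers: C 3.00, H 4.00

(C) C3H4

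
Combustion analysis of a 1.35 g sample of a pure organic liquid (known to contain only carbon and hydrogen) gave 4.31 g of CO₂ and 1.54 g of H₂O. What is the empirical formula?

C4H7

mol C = 4.31 g CO₂ ÷ 44.009 g/mol = 0.09793 mol
mol H = 2 × 1.54 g H₂O ÷ 18.015 g/mol = 0.1710 mol
Divide by the smallest (0.09793 mol): C 1.000, H 1.746
Multiplying each by 4 gives whole numbers: C 4.00, H 6.98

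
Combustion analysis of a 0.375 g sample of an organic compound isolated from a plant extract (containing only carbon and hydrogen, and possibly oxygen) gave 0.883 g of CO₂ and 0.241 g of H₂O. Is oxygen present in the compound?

yes

mol C = 0.883 g CO₂ ÷ 44.009 g/mol = 0.02006 mol
mol H = 2 × 0.241 g H₂O ÷ 18.015 g/mol = 0.02676 mol
C and H account for only 0.2680 g of the 0.375 g sample; the remaining 0.1070 g must be oxygen.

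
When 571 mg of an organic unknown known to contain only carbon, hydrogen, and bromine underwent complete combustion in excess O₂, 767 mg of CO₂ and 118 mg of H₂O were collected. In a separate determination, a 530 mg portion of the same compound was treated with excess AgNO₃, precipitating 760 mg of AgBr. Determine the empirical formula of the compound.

C4H3Br

mol C = 0.767 g CO₂ ÷ 44.009 g/mol = 0.01743 mol
mol H = 2 × 0.118 g H₂O ÷ 18.015 g/mol = 0.01310 mol
From the AgBr data: mol Br per gram of compound = (0.760 ÷ 187.772) ÷ 0.530 = 0.007637 mol/g, so in the 0.571 g combustion sample mol Br = 0.004361 mol
Divide by the smallest (0.004361 mol): C 3.997, H 3.004, Br 1.000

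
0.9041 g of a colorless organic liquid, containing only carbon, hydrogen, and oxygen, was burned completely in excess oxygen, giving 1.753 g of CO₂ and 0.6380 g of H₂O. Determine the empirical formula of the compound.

mol C = 1.753 g CO₂ ÷ 44.009 g/mol = 0.039833 mol
mol H = 2 × 0.6380 g H₂O ÷ 18.015 g/mol = 0.070830 mol
mass O = 0.9041 − (0.47843 + 0.071397) = 0.35427 g → mol O = 0.35427 ÷ 15.999 = 0.022143 mol
Divide by the smallest (0.022143 mol): C 1.799, H 3.199, O 1.000
Multiplying each by 5 gives whole numbers: C 8.99, H 15.99, O 5.00

C9H16O5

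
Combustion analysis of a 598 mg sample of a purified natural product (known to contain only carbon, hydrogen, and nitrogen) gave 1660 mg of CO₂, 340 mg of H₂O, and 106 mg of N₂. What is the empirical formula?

C5H5N

mol C = 1.66 g CO₂ ÷ 44.009 g/mol = 0.03772 mol
mol H = 2 × 0.340 g H₂O ÷ 18.015 g/mol = 0.03775 mol
mol N = 2 × 0.106 g N₂ ÷ 28.014 g/mol = 0.007568 mol
Divide by the smallest (0.007568 mol): C 4.984, H 4.988, N 1.000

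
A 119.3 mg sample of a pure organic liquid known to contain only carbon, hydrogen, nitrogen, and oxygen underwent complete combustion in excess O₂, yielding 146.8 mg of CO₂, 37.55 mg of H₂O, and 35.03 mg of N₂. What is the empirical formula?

mol C = 0.1468 g CO₂ ÷ 44.009 g/mol = 0.0033357 mol
mol H = 2 × 0.03755 g H₂O ÷ 18.015 g/mol = 0.0041687 mol
mol N = 2 × 0.03503 g N₂ ÷ 28.014 g/mol = 0.0025009 mol
mass O = 0.1193 − (0.040065 + 0.0042021 + 0.035030) = 0.040003 g → mol O = 0.040003 ÷ 15.999 = 0.0025003 mol
Divide by the smallest (0.0025003 mol): C 1.334, H 1.667, N 1.000, O 1.000
Multiplying each by 3 gives whole numbers: C 4.00, H 5.00, N 3.00, O 3.00

C4H5N3O3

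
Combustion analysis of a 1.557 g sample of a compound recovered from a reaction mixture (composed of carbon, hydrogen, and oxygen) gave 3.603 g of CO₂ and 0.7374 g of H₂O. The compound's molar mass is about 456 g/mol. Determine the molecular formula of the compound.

mol C = 3.603 g CO₂ ÷ 44.009 g/mol = 0.081870 mol
mol H = 2 × 0.7374 g H₂O ÷ 18.015 g/mol = 0.081865 mol
mass O = 1.557 − (0.98334 + 0.082520) = 0.49114 g → mol O = 0.49114 ÷ 15.999 = 0.030698 mol
Divide by the smallest (0.030698 mol): C 2.667, H 2.667, O 1.000
Multiplying each by 3 gives whole numbers: C 8.00, H 8.00, O 3.00
Empirical formula: C8H8O3
Empirical-formula mass = 152.15 g/mol; 456 ÷ 152.15 ≈ 3, so the molecular formula is C24H24O9.

C24H24O9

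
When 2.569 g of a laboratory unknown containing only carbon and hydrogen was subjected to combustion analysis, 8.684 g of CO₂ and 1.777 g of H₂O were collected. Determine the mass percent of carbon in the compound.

mol C = 8.684 g CO₂ ÷ 44.009 g/mol = 0.19732 mol
mol H = 2 × 1.777 g H₂O ÷ 18.015 g/mol = 0.19728 mol
mass % C = 2.3700 g ÷ 2.569 g × 100%

92.26%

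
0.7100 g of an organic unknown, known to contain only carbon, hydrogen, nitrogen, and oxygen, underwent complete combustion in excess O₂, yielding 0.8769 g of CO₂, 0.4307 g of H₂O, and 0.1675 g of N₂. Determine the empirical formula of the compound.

mol C = 0.8769 g CO₂ ÷ 44.009 g/mol = 0.019925 mol
mol H = 2 × 0.4307 g H₂O ÷ 18.015 g/mol = 0.047816 mol
mol N = 2 × 0.1675 g N₂ ÷ 28.014 g/mol = 0.011958 mol
mass O = 0.7100 − (0.23932 + 0.048198 + 0.16750) = 0.25498 g → mol O = 0.25498 ÷ 15.999 = 0.015937 mol
Divide by the smallest (0.011958 mol): C 1.666, H 3.999, N 1.000, O 1.333
Multiplying each by 3 gives whole numbers: C 5.00, H 12.00, N 3.00, O 4.00

C5H12N3O4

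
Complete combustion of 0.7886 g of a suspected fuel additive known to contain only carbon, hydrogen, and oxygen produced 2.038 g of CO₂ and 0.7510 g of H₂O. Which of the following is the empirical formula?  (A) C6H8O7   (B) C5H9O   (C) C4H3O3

mol C = 2.038 g CO₂ ÷ 44.009 g/mol = 0.046309 mol
mol H = 2 × 0.7510 g H₂O ÷ 18.015 g/mol = 0.083375 mol
mass O = 0.7886 − (0.55621 + 0.084042) = 0.14834 g → mol O = 0.14834 ÷ 15.999 = 0.0092721 mol
Divide by the smallest (0.0092721 mol): C 4.994, H 8.992, O 1.000

(B) C5H9O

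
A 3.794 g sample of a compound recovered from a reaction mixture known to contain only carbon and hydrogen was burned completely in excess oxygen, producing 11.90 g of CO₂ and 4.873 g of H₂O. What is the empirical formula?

mol C = 11.90 g CO₂ ÷ 44.009 g/mol = 0.27040 mol
mol H = 2 × 4.873 g H₂O ÷ 18.015 g/mol = 0.54099 mol
Divide by the smallest (0.27040 mol): C 1.000, H 2.001

CH2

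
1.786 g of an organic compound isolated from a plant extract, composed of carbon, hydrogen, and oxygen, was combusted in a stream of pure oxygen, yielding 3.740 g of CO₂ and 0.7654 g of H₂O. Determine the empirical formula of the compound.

C2H2O

mol C = 3.740 g CO₂ ÷ 44.009 g/mol = 0.084983 mol
mol H = 2 × 0.7654 g H₂O ÷ 18.015 g/mol = 0.084974 mol
mass O = 1.786 − (1.0207 + 0.085653) = 0.67962 g → mol O = 0.67962 ÷ 15.999 = 0.042479 mol
Divide by the smallest (0.042479 mol): C 2.001, H 2.000, O 1.000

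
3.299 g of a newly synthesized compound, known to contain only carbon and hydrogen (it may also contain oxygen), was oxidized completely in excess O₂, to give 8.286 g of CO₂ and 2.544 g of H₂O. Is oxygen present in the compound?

yes

mol C = 8.286 g CO₂ ÷ 44.009 g/mol = 0.18828 mol
mol H = 2 × 2.544 g H₂O ÷ 18.015 g/mol = 0.28243 mol
C and H account for only 2.5461 g of the 3.299 g sample; the remaining 0.75288 g must be oxygen.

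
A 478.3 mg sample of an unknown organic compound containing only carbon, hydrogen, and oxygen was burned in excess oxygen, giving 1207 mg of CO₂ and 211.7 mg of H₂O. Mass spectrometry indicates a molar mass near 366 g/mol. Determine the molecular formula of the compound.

mol C = 1.207 g CO₂ ÷ 44.009 g/mol = 0.027426 mol
mol H = 2 × 0.2117 g H₂O ÷ 18.015 g/mol = 0.023503 mol
mass O = 0.4783 − (0.32942 + 0.023691) = 0.12519 g → mol O = 0.12519 ÷ 15.999 = 0.0078251 mol
Divide by the smallest (0.0078251 mol): C 3.505, H 3.004, O 1.000
Multiplying each by 2 gives whole numbers: C 7.01, H 6.01, O 2.00
Empirical formula: C7H6O2
Empirical-formula mass = 122.12 g/mol; 366 ÷ 122.12 ≈ 3, so the molecular formula is C21H18O6.

C21H18O6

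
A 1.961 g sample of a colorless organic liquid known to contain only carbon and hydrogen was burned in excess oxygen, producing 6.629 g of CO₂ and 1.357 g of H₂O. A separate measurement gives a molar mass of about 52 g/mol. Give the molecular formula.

C4H4

mol C = 6.629 g CO₂ ÷ 44.009 g/mol = 0.15063 mol
mol H = 2 × 1.357 g H₂O ÷ 18.015 g/mol = 0.15065 mol
Divide by the smallest (0.15063 mol): C 1.000, H 1.000
Empirical formula: CH
Empirical-formula mass = 13.02 g/mol; 52 ÷ 13.02 ≈ 4, so the molecular formula is C4H4.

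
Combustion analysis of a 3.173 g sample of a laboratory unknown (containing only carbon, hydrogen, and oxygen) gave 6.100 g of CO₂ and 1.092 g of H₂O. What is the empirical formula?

mol C = 6.100 g CO₂ ÷ 44.009 g/mol = 0.13861 mol
mol H = 2 × 1.092 g H₂O ÷ 18.015 g/mol = 0.12123 mol
mass O = 3.173 − (1.6648 + 0.12220) = 1.3860 g → mol O = 1.3860 ÷ 15.999 = 0.086629 mol
Divide by the smallest (0.086629 mol): C 1.600, H 1.399, O 1.000
Multiplying each by 5 gives whole numbers: C 8.00, H 7.00, O 5.00

C8H7O5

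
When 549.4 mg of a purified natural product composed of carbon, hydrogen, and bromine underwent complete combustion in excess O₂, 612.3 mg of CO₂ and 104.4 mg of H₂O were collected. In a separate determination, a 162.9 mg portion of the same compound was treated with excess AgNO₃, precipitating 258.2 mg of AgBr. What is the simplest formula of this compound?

C6H5Br2

mol C = 0.6123 g CO₂ ÷ 44.009 g/mol = 0.013913 mol
mol H = 2 × 0.1044 g H₂O ÷ 18.015 g/mol = 0.011590 mol
From the AgBr data: mol Br per gram of compound = (0.2582 ÷ 187.772) ÷ 0.1629 = 0.0084412 mol/g, so in the 0.5494 g combustion sample mol Br = 0.0046376 mol
Divide by the smallest (0.0046376 mol): C 3.000, H 2.499, Br 1.000
Multiplying each by 2 gives whole numbers: C 6.00, H 5.00, Br 2.00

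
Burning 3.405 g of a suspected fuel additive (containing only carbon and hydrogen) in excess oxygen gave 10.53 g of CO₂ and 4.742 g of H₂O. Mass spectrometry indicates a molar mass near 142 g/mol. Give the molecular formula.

C10H22

mol C = 10.53 g CO₂ ÷ 44.009 g/mol = 0.23927 mol
mol H = 2 × 4.742 g H₂O ÷ 18.015 g/mol = 0.52645 mol
Divide by the smallest (0.23927 mol): C 1.000, H 2.200
Multiplying each by 5 gives whole numbers: C 5.00, H 11.00
Empirical formula: C5H11
Empirical-formula mass = 71.14 g/mol; 142 ÷ 71.14 ≈ 2, so the molecular formula is C10H22.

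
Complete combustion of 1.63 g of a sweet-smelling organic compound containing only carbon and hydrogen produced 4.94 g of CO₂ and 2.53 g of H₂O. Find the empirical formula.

C2H5

mol C = 4.94 g CO₂ ÷ 44.009 g/mol = 0.1122 mol
mol H = 2 × 2.53 g H₂O ÷ 18.015 g/mol = 0.2809 mol
Divide by the smallest (0.1122 mol): C 1.000, H 2.502
Multiplying each by 2 gives whole numbers: C 2.00, H 5.00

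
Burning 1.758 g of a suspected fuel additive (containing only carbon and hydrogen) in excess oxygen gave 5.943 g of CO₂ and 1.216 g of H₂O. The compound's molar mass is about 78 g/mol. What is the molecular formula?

C6H6

mol C = 5.943 g CO₂ ÷ 44.009 g/mol = 0.13504 mol
mol H = 2 × 1.216 g H₂O ÷ 18.015 g/mol = 0.13500 mol
Divide by the smallest (0.13500 mol): C 1.000, H 1.000
Empirical formula: CH
Empirical-formula mass = 13.02 g/mol; 78 ÷ 13.02 ≈ 6, so the molecular formula is C6H6.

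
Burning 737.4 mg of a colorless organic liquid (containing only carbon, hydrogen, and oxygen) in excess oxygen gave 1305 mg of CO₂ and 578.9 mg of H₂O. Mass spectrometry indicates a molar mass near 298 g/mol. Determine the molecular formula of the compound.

C12H26O8

mol C = 1.305 g CO₂ ÷ 44.009 g/mol = 0.029653 mol
mol H = 2 × 0.5789 g H₂O ÷ 18.015 g/mol = 0.064269 mol
mass O = 0.7374 − (0.35616 + 0.064783) = 0.31645 g → mol O = 0.31645 ÷ 15.999 = 0.019780 mol
Divide by the smallest (0.019780 mol): C 1.499, H 3.249, O 1.000
Multiplying each by 4 gives whole numbers: C 6.00, H 13.00, O 4.00
Empirical formula: C6H13O4
Empirical-formula mass = 149.17 g/mol; 298 ÷ 149.17 ≈ 2, so the molecular formula is C12H26O8.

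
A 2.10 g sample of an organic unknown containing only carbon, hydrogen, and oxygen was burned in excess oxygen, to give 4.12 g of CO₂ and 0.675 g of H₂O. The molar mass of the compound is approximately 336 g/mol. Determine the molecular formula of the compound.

C15H12O9

mol C = 4.12 g CO₂ ÷ 44.009 g/mol = 0.09362 mol
mol H = 2 × 0.675 g H₂O ÷ 18.015 g/mol = 0.07494 mol
mass O = 2.10 − (1.124 + 0.07554) = 0.9000 g → mol O = 0.9000 ÷ 15.999 = 0.05626 mol
Divide by the smallest (0.05626 mol): C 1.664, H 1.332, O 1.000
Multiplying each by 3 gives whole numbers: C 4.99, H 4.00, O 3.00
Empirical formula: C5H4O3
Empirical-formula mass = 112.08 g/mol; 336 ÷ 112.08 ≈ 3, so the molecular formula is C15H12O9.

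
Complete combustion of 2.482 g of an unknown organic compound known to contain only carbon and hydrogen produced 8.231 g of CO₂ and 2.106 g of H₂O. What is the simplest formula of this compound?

mol C = 8.231 g CO₂ ÷ 44.009 g/mol = 0.18703 mol
mol H = 2 × 2.106 g H₂O ÷ 18.015 g/mol = 0.23381 mol
Divide by the smallest (0.18703 mol): C 1.000, H 1.250
Multiplying each by 4 gives whole numbers: C 4.00, H 5.00

C4H5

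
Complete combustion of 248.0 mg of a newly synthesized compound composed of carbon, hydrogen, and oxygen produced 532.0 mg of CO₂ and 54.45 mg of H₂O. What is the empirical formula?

mol C = 0.5320 g CO₂ ÷ 44.009 g/mol = 0.012088 mol
mol H = 2 × 0.05445 g H₂O ÷ 18.015 g/mol = 0.0060450 mol
mass O = 0.2480 − (0.14519 + 0.0060933) = 0.096712 g → mol O = 0.096712 ÷ 15.999 = 0.0060449 mol
Divide by the smallest (0.0060449 mol): C 2.000, H 1.000, O 1.000

C2HO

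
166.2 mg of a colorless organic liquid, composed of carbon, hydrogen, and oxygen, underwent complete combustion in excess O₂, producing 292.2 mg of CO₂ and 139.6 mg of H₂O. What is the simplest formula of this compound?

mol C = 0.2922 g CO₂ ÷ 44.009 g/mol = 0.0066396 mol
mol H = 2 × 0.1396 g H₂O ÷ 18.015 g/mol = 0.015498 mol
mass O = 0.1662 − (0.079748 + 0.015622) = 0.070830 g → mol O = 0.070830 ÷ 15.999 = 0.0044272 mol
Divide by the smallest (0.0044272 mol): C 1.500, H 3.501, O 1.000
Multiplying each by 2 gives whole numbers: C 3.00, H 7.00, O 2.00

C3H7O2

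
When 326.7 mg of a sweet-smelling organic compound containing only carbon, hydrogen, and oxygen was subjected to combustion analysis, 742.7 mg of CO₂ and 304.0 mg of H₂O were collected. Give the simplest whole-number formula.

mol C = 0.7427 g CO₂ ÷ 44.009 g/mol = 0.016876 mol
mol H = 2 × 0.3040 g H₂O ÷ 18.015 g/mol = 0.033750 mol
mass O = 0.3267 − (0.20270 + 0.034020) = 0.089982 g → mol O = 0.089982 ÷ 15.999 = 0.0056242 mol
Divide by the smallest (0.0056242 mol): C 3.001, H 6.001, O 1.000

C3H6O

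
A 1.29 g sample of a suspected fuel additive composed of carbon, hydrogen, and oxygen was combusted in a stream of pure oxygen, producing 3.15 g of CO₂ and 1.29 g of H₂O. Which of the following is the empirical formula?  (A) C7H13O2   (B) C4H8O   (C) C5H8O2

(B) C4H8O

mol C = 3.15 g CO₂ ÷ 44.009 g/mol = 0.07158 mol
mol H = 2 × 1.29 g H₂O ÷ 18.015 g/mol = 0.1432 mol
mass O = 1.29 − (0.8597 + 0.1444) = 0.2859 g → mol O = 0.2859 ÷ 15.999 = 0.01787 mol
Divide by the smallest (0.01787 mol): C 4.005, H 8.013, O 1.000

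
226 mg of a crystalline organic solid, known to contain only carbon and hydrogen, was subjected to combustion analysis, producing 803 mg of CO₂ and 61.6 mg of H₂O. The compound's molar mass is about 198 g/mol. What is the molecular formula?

C16H6

mol C = 0.803 g CO₂ ÷ 44.009 g/mol = 0.01825 mol
mol H = 2 × 0.0616 g H₂O ÷ 18.015 g/mol = 0.006839 mol
Divide by the smallest (0.006839 mol): C 2.668, H 1.000
Multiplying each by 3 gives whole numbers: C 8.00, H 3.00
Empirical formula: C8H3
Empirical-formula mass = 99.11 g/mol; 198 ÷ 99.11 ≈ 2, so the molecular formula is C16H6.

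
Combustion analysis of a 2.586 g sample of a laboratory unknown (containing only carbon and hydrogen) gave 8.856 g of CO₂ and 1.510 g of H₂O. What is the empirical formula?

mol C = 8.856 g CO₂ ÷ 44.009 g/mol = 0.20123 mol
mol H = 2 × 1.510 g H₂O ÷ 18.015 g/mol = 0.16764 mol
Divide by the smallest (0.16764 mol): C 1.200, H 1.000
Multiplying each by 5 gives whole numbers: C 6.00, H 5.00

C6H5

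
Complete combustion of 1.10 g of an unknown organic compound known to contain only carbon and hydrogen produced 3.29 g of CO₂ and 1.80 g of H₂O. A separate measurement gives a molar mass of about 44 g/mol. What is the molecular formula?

C3H8

mol C = 3.29 g CO₂ ÷ 44.009 g/mol = 0.07476 mol
mol H = 2 × 1.80 g H₂O ÷ 18.015 g/mol = 0.1998 mol
Divide by the smallest (0.07476 mol): C 1.000, H 2.673
Multiplying each by 3 gives whole numbers: C 3.00, H 8.02
Empirical formula: C3H8
Empirical-formula mass = 44.10 g/mol; 44 ÷ 44.10 ≈ 1, so the molecular formula is C3H8.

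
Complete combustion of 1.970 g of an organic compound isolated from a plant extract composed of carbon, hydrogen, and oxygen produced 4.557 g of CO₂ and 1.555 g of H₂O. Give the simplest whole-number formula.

mol C = 4.557 g CO₂ ÷ 44.009 g/mol = 0.10355 mol
mol H = 2 × 1.555 g H₂O ÷ 18.015 g/mol = 0.17263 mol
mass O = 1.970 − (1.2437 + 0.17401) = 0.55228 g → mol O = 0.55228 ÷ 15.999 = 0.034520 mol
Divide by the smallest (0.034520 mol): C 3.000, H 5.001, O 1.000

C3H5O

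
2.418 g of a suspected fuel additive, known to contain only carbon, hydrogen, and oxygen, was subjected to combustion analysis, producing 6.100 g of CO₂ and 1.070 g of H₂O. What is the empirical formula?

mol C = 6.100 g CO₂ ÷ 44.009 g/mol = 0.13861 mol
mol H = 2 × 1.070 g H₂O ÷ 18.015 g/mol = 0.11879 mol
mass O = 2.418 − (1.6648 + 0.11974) = 0.63344 g → mol O = 0.63344 ÷ 15.999 = 0.039592 mol
Divide by the smallest (0.039592 mol): C 3.501, H 3.000, O 1.000
Multiplying each by 2 gives whole numbers: C 7.00, H 6.00, O 2.00

C7H6O2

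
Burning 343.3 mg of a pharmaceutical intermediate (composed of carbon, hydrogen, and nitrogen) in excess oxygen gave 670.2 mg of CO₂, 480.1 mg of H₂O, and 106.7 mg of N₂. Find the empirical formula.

mol C = 0.6702 g CO₂ ÷ 44.009 g/mol = 0.015229 mol
mol H = 2 × 0.4801 g H₂O ÷ 18.015 g/mol = 0.053300 mol
mol N = 2 × 0.1067 g N₂ ÷ 28.014 g/mol = 0.0076176 mol
Divide by the smallest (0.0076176 mol): C 1.999, H 6.997, N 1.000

C2H7N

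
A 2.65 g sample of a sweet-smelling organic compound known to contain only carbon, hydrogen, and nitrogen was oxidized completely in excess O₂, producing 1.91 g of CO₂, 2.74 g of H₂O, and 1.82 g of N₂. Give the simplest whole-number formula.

CH7N3

mol C = 1.91 g CO₂ ÷ 44.009 g/mol = 0.04340 mol
mol H = 2 × 2.74 g H₂O ÷ 18.015 g/mol = 0.3042 mol
mol N = 2 × 1.82 g N₂ ÷ 28.014 g/mol = 0.1299 mol
Divide by the smallest (0.04340 mol): C 1.000, H 7.009, N 2.994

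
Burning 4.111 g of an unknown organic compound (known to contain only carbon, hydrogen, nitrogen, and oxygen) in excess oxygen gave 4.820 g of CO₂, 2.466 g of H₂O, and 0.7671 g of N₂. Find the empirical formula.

mol C = 4.820 g CO₂ ÷ 44.009 g/mol = 0.10952 mol
mol H = 2 × 2.466 g H₂O ÷ 18.015 g/mol = 0.27377 mol
mol N = 2 × 0.7671 g N₂ ÷ 28.014 g/mol = 0.054765 mol
mass O = 4.111 − (1.3155 + 0.27596 + 0.76710) = 1.7525 g → mol O = 1.7525 ÷ 15.999 = 0.10954 mol
Divide by the smallest (0.054765 mol): C 2.000, H 4.999, N 1.000, O 2.000

C2H5NO2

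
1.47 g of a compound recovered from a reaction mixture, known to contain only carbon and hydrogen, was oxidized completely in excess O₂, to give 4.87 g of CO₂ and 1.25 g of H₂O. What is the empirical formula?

C4H5

mol C = 4.87 g CO₂ ÷ 44.009 g/mol = 0.1107 mol
mol H = 2 × 1.25 g H₂O ÷ 18.015 g/mol = 0.1388 mol
Divide by the smallest (0.1107 mol): C 1.000, H 1.254
Multiplying each by 4 gives whole numbers: C 4.00, H 5.02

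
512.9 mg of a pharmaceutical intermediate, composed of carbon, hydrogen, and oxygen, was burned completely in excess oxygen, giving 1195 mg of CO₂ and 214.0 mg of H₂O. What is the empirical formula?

C8H7O3

mol C = 1.195 g CO₂ ÷ 44.009 g/mol = 0.027154 mol
mol H = 2 × 0.2140 g H₂O ÷ 18.015 g/mol = 0.023758 mol
mass O = 0.5129 − (0.32614 + 0.023948) = 0.16281 g → mol O = 0.16281 ÷ 15.999 = 0.010176 mol
Divide by the smallest (0.010176 mol): C 2.668, H 2.335, O 1.000
Multiplying each by 3 gives whole numbers: C 8.00, H 7.00, O 3.00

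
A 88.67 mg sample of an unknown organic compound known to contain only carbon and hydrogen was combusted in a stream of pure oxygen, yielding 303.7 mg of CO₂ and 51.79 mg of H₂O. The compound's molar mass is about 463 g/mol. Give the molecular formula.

mol C = 0.3037 g CO₂ ÷ 44.009 g/mol = 0.0069009 mol
mol H = 2 × 0.05179 g H₂O ÷ 18.015 g/mol = 0.0057497 mol
Divide by the smallest (0.0057497 mol): C 1.200, H 1.000
Multiplying each by 5 gives whole numbers: C 6.00, H 5.00
Empirical formula: C6H5
Empirical-formula mass = 77.11 g/mol; 463 ÷ 77.11 ≈ 6, so the molecular formula is C36H30.

C36H30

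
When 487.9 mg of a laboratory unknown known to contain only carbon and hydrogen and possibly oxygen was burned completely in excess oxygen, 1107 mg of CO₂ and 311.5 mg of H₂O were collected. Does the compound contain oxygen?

mol C = 1.107 g CO₂ ÷ 44.009 g/mol = 0.025154 mol
mol H = 2 × 0.3115 g H₂O ÷ 18.015 g/mol = 0.034582 mol
C and H account for only 0.33698 g of the 0.4879 g sample; the remaining 0.15092 g must be oxygen.

yes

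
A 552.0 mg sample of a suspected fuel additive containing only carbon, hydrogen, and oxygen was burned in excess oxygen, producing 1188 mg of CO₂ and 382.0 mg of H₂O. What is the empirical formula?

mol C = 1.188 g CO₂ ÷ 44.009 g/mol = 0.026994 mol
mol H = 2 × 0.3820 g H₂O ÷ 18.015 g/mol = 0.042409 mol
mass O = 0.5520 − (0.32423 + 0.042748) = 0.18502 g → mol O = 0.18502 ÷ 15.999 = 0.011565 mol
Divide by the smallest (0.011565 mol): C 2.334, H 3.667, O 1.000
Multiplying each by 3 gives whole numbers: C 7.00, H 11.00, O 3.00

C7H11O3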